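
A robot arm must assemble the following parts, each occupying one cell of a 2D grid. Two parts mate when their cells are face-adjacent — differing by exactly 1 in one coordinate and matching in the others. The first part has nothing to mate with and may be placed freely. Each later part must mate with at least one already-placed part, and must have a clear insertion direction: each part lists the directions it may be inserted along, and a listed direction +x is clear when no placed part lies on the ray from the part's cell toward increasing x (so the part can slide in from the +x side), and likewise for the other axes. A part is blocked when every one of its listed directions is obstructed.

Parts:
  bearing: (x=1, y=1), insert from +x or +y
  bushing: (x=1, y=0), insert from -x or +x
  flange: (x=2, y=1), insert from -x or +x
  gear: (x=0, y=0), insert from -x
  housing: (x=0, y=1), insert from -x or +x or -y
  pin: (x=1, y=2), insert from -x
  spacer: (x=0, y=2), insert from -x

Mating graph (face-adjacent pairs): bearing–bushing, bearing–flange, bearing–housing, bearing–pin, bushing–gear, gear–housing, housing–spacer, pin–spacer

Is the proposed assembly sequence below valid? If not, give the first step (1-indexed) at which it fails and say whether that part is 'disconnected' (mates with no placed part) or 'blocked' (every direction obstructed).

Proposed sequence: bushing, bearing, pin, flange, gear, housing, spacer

1. bushing@(1, 0) [-x clear] — {bushing}
2. bearing@(1, 1) [+x clear] — {bearing, bushing}
3. pin@(1, 2) [-x clear] — {bearing, bushing, pin}
4. flange@(2, 1) [+x clear] — {bearing, bushing, flange, pin}
5. gear@(0, 0) [-x clear] — {bearing, bushing, flange, gear, pin}
6. housing@(0, 1) [-x clear] — {bearing, bushing, flange, gear, housing, pin}
7. spacer@(0, 2) [-x clear] — {bearing, bushing, flange, gear, housing, pin, spacer}

Valid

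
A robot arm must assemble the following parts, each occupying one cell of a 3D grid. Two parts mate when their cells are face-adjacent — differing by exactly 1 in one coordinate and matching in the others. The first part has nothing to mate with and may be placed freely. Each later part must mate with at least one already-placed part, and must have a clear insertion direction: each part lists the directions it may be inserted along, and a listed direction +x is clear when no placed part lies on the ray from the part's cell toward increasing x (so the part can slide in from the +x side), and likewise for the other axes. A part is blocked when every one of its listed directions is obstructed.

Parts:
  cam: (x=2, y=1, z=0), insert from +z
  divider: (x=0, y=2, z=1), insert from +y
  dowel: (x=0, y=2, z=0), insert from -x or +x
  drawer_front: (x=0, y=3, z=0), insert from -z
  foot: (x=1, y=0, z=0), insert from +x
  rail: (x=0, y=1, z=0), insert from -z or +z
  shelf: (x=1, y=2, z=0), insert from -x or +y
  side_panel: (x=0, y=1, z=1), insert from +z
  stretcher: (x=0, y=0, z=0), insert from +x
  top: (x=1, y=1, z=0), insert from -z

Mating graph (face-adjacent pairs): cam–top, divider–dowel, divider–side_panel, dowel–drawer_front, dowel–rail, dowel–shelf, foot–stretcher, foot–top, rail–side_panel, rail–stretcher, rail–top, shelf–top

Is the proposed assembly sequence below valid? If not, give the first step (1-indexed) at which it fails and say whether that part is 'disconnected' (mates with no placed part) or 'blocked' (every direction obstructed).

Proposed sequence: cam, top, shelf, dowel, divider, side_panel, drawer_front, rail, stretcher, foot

Valid

1. cam@(2, 1, 0) [+z clear] — {cam}
2. top@(1, 1, 0) [-z clear] — {cam, top}
3. shelf@(1, 2, 0) [-x clear] — {cam, shelf, top}
4. dowel@(0, 2, 0) [-x clear] — {cam, dowel, shelf, top}
5. divider@(0, 2, 1) [+y clear] — {cam, divider, dowel, shelf, top}
6. side_panel@(0, 1, 1) [+z clear] — {cam, divider, dowel, shelf, side_panel, top}
7. drawer_front@(0, 3, 0) [-z clear] — {cam, divider, dowel, drawer_front, shelf, side_panel, top}
8. rail@(0, 1, 0) [-z clear] — {cam, divider, dowel, drawer_front, rail, shelf, side_panel, top}
9. stretcher@(0, 0, 0) [+x clear] — {cam, divider, dowel, drawer_front, rail, shelf, side_panel, stretcher, top}
10. foot@(1, 0, 0) [+x clear] — {cam, divider, dowel, drawer_front, foot, rail, shelf, side_panel, stretcher, top}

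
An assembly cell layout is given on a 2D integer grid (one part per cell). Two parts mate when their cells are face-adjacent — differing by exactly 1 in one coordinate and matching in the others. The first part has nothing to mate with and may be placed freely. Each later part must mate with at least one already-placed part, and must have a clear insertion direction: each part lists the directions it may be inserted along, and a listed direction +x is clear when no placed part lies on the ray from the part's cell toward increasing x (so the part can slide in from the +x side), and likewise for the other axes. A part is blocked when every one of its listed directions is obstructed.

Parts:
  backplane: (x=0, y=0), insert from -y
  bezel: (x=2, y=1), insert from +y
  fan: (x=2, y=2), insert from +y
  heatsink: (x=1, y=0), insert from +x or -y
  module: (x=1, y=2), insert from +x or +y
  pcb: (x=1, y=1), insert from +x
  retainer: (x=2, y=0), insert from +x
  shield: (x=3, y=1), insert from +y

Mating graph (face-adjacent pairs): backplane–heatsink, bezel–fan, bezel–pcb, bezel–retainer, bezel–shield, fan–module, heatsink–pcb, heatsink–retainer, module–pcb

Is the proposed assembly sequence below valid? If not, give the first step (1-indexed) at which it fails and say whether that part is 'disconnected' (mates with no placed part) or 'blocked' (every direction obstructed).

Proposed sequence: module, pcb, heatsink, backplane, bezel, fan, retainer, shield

1. module@(1, 2) [+x clear] — {module}
2. pcb@(1, 1) [+x clear] — {module, pcb}
3. heatsink@(1, 0) [+x clear] — {heatsink, module, pcb}
4. backplane@(0, 0) [-y clear] — {backplane, heatsink, module, pcb}
5. bezel@(2, 1) [+y clear] — {backplane, bezel, heatsink, module, pcb}
6. fan@(2, 2) [+y clear] — {backplane, bezel, fan, heatsink, module, pcb}
7. retainer@(2, 0) [+x clear] — {backplane, bezel, fan, heatsink, module, pcb, retainer}
8. shield@(3, 1) [+y clear] — {backplane, bezel, fan, heatsink, module, pcb, retainer, shield}

Valid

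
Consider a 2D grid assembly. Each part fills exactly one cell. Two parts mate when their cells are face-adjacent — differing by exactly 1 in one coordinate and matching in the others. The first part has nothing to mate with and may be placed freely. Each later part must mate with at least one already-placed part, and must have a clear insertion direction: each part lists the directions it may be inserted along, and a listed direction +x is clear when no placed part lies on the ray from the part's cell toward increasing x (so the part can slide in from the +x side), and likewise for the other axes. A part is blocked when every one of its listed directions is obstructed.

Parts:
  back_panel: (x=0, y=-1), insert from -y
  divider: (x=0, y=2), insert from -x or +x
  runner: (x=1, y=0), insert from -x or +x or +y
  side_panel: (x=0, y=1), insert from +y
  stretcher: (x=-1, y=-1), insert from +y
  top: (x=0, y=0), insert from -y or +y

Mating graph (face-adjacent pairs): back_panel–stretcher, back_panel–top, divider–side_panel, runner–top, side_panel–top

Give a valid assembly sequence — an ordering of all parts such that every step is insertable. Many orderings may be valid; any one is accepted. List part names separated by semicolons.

1. stretcher@(-1, -1) [+y clear] — {stretcher}
2. back_panel@(0, -1) [-y clear] — {back_panel, stretcher}
3. top@(0, 0) [+y clear] — {back_panel, stretcher, top}
4. side_panel@(0, 1) [+y clear] — {back_panel, side_panel, stretcher, top}
5. divider@(0, 2) [-x clear] — {back_panel, divider, side_panel, stretcher, top}
6. runner@(1, 0) [+x clear] — {back_panel, divider, runner, side_panel, stretcher, top}

stretcher; back_panel; top; side_panel; divider; runner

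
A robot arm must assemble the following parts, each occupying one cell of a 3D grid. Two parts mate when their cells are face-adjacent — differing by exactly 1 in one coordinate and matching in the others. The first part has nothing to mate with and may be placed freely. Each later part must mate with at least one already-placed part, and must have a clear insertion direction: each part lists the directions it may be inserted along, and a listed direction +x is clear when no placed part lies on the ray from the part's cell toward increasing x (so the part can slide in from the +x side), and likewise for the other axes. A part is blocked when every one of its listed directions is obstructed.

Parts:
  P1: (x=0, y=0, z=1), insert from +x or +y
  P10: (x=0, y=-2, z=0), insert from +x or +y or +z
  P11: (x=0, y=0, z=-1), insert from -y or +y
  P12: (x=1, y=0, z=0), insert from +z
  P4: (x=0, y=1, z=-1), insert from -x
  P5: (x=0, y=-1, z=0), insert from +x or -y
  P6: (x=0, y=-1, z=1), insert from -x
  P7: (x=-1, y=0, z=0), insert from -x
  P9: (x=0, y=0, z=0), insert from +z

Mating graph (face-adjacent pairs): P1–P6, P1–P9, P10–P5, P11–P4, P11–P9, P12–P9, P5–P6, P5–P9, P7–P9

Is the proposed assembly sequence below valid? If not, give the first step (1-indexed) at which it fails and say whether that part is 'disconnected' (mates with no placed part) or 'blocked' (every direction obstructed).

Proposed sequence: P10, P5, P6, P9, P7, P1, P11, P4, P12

Valid

1. P10@(0, -2, 0) [+x clear] — {P10}
2. P5@(0, -1, 0) [+x clear] — {P10, P5}
3. P6@(0, -1, 1) [-x clear] — {P10, P5, P6}
4. P9@(0, 0, 0) [+z clear] — {P10, P5, P6, P9}
5. P7@(-1, 0, 0) [-x clear] — {P10, P5, P6, P7, P9}
6. P1@(0, 0, 1) [+x clear] — {P1, P10, P5, P6, P7, P9}
7. P11@(0, 0, -1) [-y clear] — {P1, P10, P11, P5, P6, P7, P9}
8. P4@(0, 1, -1) [-x clear] — {P1, P10, P11, P4, P5, P6, P7, P9}
9. P12@(1, 0, 0) [+z clear] — {P1, P10, P11, P12, P4, P5, P6, P7, P9}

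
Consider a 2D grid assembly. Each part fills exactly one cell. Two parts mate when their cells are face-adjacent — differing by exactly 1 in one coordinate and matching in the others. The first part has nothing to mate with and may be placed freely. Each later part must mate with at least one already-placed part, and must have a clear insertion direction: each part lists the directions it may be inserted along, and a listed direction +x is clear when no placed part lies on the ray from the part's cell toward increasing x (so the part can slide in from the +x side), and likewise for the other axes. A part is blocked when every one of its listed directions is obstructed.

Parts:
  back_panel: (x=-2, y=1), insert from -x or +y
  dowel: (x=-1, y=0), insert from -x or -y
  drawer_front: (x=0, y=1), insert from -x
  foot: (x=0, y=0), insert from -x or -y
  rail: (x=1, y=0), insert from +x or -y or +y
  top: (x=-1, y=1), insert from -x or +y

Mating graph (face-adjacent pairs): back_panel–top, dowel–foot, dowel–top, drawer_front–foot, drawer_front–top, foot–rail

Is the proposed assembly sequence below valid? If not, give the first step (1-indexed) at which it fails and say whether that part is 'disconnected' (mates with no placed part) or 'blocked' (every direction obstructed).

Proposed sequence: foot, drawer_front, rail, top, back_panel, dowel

Valid

1. foot@(0, 0) [-x clear] — {foot}
2. drawer_front@(0, 1) [-x clear] — {drawer_front, foot}
3. rail@(1, 0) [+x clear] — {drawer_front, foot, rail}
4. top@(-1, 1) [-x clear] — {drawer_front, foot, rail, top}
5. back_panel@(-2, 1) [-x clear] — {back_panel, drawer_front, foot, rail, top}
6. dowel@(-1, 0) [-x clear] — {back_panel, dowel, drawer_front, foot, rail, top}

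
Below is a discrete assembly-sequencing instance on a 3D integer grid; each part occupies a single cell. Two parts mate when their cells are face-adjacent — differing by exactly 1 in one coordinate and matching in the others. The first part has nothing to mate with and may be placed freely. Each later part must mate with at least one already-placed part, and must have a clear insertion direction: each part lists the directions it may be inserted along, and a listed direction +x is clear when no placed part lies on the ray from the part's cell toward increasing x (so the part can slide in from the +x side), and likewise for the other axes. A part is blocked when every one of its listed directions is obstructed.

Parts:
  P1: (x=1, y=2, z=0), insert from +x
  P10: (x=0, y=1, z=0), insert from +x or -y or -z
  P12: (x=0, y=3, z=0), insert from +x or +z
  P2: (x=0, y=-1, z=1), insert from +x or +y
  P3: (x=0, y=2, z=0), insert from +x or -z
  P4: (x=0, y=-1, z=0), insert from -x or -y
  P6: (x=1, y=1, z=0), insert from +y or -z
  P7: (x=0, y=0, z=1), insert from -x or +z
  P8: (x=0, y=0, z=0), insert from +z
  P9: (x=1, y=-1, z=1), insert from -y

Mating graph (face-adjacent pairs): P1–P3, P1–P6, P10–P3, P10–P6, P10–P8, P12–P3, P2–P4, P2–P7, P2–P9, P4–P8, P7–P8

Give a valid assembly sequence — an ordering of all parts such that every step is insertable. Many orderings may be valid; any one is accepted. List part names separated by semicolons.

P12; P3; P10; P1; P6; P8; P7; P2; P9; P4

1. P12@(0, 3, 0) [+x clear] — {P12}
2. P3@(0, 2, 0) [+x clear] — {P12, P3}
3. P10@(0, 1, 0) [+x clear] — {P10, P12, P3}
4. P1@(1, 2, 0) [+x clear] — {P1, P10, P12, P3}
5. P6@(1, 1, 0) [-z clear] — {P1, P10, P12, P3, P6}
6. P8@(0, 0, 0) [+z clear] — {P1, P10, P12, P3, P6, P8}
7. P7@(0, 0, 1) [-x clear] — {P1, P10, P12, P3, P6, P7, P8}
8. P2@(0, -1, 1) [+x clear] — {P1, P10, P12, P2, P3, P6, P7, P8}
9. P9@(1, -1, 1) [-y clear] — {P1, P10, P12, P2, P3, P6, P7, P8, P9}
10. P4@(0, -1, 0) [-x clear] — {P1, P10, P12, P2, P3, P4, P6, P7, P8, P9}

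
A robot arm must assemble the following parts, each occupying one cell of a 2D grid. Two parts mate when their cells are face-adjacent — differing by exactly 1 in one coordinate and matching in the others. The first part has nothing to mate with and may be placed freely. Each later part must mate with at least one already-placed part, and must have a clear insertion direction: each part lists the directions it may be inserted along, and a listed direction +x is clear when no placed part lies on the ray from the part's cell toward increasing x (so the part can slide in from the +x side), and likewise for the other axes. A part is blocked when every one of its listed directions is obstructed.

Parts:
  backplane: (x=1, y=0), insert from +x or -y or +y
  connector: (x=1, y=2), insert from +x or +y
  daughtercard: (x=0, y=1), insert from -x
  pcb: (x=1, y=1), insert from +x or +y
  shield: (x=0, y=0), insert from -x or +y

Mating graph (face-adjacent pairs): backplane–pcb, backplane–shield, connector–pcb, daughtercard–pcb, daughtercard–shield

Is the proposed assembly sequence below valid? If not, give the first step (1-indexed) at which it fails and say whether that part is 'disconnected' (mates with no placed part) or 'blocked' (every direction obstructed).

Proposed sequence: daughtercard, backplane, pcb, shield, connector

1. daughtercard@(0, 1) [-x clear] — {daughtercard}
2. backplane@(1, 0) — no placed neighbour ⇒ disconnected

Invalid at step 2 (disconnected)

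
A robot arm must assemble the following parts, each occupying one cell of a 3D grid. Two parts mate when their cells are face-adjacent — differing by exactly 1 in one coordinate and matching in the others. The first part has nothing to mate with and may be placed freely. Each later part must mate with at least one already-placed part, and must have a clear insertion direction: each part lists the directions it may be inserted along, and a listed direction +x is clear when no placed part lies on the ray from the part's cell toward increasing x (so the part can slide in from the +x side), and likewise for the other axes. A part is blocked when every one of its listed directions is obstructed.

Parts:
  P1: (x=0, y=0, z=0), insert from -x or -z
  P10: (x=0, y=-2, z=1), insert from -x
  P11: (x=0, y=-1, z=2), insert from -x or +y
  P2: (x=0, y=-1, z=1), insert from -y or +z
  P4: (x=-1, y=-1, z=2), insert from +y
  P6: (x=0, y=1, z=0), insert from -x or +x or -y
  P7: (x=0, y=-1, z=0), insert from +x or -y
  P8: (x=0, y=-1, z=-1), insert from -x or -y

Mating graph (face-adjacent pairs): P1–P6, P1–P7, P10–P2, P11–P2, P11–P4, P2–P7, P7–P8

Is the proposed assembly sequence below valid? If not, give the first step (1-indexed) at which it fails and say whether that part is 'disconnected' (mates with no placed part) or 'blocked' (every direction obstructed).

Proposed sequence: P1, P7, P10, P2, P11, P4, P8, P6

Invalid at step 3 (disconnected)

1. P1@(0, 0, 0) [-x clear] — {P1}
2. P7@(0, -1, 0) [+x clear] — {P1, P7}
3. P10@(0, -2, 1) — no placed neighbour ⇒ disconnected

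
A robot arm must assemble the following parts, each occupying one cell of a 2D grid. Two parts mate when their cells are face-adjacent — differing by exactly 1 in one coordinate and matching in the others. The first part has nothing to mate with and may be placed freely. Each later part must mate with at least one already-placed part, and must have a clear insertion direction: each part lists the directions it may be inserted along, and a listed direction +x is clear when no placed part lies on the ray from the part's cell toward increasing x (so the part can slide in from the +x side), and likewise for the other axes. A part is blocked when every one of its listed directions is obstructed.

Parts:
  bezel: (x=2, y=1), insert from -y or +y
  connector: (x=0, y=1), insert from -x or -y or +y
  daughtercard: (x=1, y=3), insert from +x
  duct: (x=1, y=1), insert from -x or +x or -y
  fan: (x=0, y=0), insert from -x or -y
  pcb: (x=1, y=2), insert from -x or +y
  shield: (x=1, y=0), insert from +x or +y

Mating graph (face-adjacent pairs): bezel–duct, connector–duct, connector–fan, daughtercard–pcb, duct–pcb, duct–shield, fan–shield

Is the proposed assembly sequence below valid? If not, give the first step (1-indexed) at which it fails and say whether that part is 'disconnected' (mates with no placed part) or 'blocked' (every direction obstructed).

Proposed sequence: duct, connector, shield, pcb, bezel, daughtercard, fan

Valid

1. duct@(1, 1) [-x clear] — {duct}
2. connector@(0, 1) [-x clear] — {connector, duct}
3. shield@(1, 0) [+x clear] — {connector, duct, shield}
4. pcb@(1, 2) [-x clear] — {connector, duct, pcb, shield}
5. bezel@(2, 1) [-y clear] — {bezel, connector, duct, pcb, shield}
6. daughtercard@(1, 3) [+x clear] — {bezel, connector, daughtercard, duct, pcb, shield}
7. fan@(0, 0) [-x clear] — {bezel, connector, daughtercard, duct, fan, pcb, shield}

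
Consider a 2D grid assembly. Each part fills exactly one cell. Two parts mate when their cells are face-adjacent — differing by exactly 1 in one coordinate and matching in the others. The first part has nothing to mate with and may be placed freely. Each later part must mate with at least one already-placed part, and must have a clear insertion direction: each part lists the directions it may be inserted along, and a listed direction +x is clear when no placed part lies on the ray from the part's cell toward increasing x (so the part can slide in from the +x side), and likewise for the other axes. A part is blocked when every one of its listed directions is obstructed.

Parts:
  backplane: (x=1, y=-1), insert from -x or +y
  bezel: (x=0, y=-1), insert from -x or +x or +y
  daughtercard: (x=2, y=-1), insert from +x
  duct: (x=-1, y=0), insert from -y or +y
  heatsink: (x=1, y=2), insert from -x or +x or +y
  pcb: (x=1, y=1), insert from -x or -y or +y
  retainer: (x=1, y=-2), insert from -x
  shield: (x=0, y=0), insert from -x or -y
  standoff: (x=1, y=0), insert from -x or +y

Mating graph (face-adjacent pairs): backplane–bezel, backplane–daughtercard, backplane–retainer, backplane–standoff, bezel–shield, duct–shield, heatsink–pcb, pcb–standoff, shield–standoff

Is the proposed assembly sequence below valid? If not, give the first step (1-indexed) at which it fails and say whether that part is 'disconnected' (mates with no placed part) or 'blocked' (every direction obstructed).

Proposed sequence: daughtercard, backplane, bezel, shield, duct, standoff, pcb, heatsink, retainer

Valid

1. daughtercard@(2, -1) [+x clear] — {daughtercard}
2. backplane@(1, -1) [-x clear] — {backplane, daughtercard}
3. bezel@(0, -1) [-x clear] — {backplane, bezel, daughtercard}
4. shield@(0, 0) [-x clear] — {backplane, bezel, daughtercard, shield}
5. duct@(-1, 0) [-y clear] — {backplane, bezel, daughtercard, duct, shield}
6. standoff@(1, 0) [+y clear] — {backplane, bezel, daughtercard, duct, shield, standoff}
7. pcb@(1, 1) [-x clear] — {backplane, bezel, daughtercard, duct, pcb, shield, standoff}
8. heatsink@(1, 2) [-x clear] — {backplane, bezel, daughtercard, duct, heatsink, pcb, shield, standoff}
9. retainer@(1, -2) [-x clear] — {backplane, bezel, daughtercard, duct, heatsink, pcb, retainer, shield, standoff}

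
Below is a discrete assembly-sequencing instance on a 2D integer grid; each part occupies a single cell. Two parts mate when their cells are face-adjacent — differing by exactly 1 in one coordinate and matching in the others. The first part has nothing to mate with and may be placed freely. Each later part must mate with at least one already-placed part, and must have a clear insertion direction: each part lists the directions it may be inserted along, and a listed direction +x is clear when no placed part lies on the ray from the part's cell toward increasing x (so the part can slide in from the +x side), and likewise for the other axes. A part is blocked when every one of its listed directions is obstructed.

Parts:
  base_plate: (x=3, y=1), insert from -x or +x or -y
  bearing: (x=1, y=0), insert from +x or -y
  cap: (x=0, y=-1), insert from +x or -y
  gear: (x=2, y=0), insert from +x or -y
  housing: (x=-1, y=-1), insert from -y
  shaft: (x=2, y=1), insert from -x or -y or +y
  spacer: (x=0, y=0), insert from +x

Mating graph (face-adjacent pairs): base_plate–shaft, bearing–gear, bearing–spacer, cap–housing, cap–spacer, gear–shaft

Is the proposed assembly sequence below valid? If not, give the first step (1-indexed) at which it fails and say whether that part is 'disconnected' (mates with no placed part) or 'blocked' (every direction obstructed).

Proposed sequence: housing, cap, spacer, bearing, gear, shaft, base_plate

Valid

1. housing@(-1, -1) [-y clear] — {housing}
2. cap@(0, -1) [+x clear] — {cap, housing}
3. spacer@(0, 0) [+x clear] — {cap, housing, spacer}
4. bearing@(1, 0) [+x clear] — {bearing, cap, housing, spacer}
5. gear@(2, 0) [+x clear] — {bearing, cap, gear, housing, spacer}
6. shaft@(2, 1) [-x clear] — {bearing, cap, gear, housing, shaft, spacer}
7. base_plate@(3, 1) [+x clear] — {base_plate, bearing, cap, gear, housing, shaft, spacer}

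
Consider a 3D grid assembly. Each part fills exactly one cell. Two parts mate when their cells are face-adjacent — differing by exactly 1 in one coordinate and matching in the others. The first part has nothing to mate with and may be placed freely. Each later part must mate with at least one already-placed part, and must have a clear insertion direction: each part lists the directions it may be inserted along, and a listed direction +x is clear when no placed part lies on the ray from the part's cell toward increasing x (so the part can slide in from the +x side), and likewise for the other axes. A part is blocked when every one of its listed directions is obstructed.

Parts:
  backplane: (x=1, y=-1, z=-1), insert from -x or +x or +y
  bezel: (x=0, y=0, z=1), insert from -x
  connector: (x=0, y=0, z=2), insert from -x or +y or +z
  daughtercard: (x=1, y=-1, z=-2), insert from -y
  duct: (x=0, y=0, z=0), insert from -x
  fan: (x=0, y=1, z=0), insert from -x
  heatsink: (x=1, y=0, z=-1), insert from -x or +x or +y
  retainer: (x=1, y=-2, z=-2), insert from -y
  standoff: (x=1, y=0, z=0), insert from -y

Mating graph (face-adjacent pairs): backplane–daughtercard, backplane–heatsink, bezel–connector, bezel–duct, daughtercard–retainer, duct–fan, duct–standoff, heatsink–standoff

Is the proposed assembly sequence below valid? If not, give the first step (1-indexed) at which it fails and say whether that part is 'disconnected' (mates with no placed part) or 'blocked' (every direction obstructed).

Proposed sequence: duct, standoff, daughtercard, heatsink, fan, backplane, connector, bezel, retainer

1. duct@(0, 0, 0) [-x clear] — {duct}
2. standoff@(1, 0, 0) [-y clear] — {duct, standoff}
3. daughtercard@(1, -1, -2) — no placed neighbour ⇒ disconnected

Invalid at step 3 (disconnected)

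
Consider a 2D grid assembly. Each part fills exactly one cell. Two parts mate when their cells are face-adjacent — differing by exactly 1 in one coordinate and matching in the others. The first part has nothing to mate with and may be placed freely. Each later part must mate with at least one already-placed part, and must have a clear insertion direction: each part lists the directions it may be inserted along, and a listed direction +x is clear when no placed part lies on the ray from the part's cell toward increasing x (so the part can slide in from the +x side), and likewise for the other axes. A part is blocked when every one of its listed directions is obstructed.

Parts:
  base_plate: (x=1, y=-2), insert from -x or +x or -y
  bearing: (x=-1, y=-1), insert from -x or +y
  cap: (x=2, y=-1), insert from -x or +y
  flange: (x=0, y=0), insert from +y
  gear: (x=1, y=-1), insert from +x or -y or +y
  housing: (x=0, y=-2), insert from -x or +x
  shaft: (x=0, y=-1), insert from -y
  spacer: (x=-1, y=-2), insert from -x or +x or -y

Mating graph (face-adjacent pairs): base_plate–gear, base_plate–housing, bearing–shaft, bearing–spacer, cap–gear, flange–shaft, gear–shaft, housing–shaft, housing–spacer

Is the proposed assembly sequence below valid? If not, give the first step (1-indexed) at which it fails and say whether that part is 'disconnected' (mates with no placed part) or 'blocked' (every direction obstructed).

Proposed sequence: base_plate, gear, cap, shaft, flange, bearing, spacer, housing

1. base_plate@(1, -2) [-x clear] — {base_plate}
2. gear@(1, -1) [+x clear] — {base_plate, gear}
3. cap@(2, -1) [+y clear] — {base_plate, cap, gear}
4. shaft@(0, -1) [-y clear] — {base_plate, cap, gear, shaft}
5. flange@(0, 0) [+y clear] — {base_plate, cap, flange, gear, shaft}
6. bearing@(-1, -1) [-x clear] — {base_plate, bearing, cap, flange, gear, shaft}
7. spacer@(-1, -2) [-x clear] — {base_plate, bearing, cap, flange, gear, shaft, spacer}
8. housing@(0, -2) — -x/+x all obstructed ⇒ blocked

Invalid at step 8 (blocked)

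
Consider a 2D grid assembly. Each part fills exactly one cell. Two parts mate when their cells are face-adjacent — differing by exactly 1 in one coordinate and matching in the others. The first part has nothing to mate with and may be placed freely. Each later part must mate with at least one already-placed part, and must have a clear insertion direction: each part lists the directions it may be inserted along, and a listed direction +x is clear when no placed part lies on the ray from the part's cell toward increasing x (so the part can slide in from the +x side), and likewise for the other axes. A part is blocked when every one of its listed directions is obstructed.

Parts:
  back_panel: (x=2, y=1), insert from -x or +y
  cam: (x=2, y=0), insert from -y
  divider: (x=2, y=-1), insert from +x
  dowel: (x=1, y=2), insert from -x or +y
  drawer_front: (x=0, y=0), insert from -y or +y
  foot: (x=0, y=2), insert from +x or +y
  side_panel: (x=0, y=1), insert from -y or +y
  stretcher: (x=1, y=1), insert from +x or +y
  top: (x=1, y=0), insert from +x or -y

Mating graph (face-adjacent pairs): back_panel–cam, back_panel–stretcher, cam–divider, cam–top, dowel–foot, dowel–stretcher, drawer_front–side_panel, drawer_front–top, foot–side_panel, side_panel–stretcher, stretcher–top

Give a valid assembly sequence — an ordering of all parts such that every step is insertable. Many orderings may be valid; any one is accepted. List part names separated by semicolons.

1. back_panel@(2, 1) [-x clear] — {back_panel}
2. cam@(2, 0) [-y clear] — {back_panel, cam}
3. divider@(2, -1) [+x clear] — {back_panel, cam, divider}
4. top@(1, 0) [-y clear] — {back_panel, cam, divider, top}
5. drawer_front@(0, 0) [-y clear] — {back_panel, cam, divider, drawer_front, top}
6. side_panel@(0, 1) [+y clear] — {back_panel, cam, divider, drawer_front, side_panel, top}
7. foot@(0, 2) [+x clear] — {back_panel, cam, divider, drawer_front, foot, side_panel, top}
8. stretcher@(1, 1) [+y clear] — {back_panel, cam, divider, drawer_front, foot, side_panel, stretcher, top}
9. dowel@(1, 2) [+y clear] — {back_panel, cam, divider, dowel, drawer_front, foot, side_panel, stretcher, top}

back_panel; cam; divider; top; drawer_front; side_panel; foot; stretcher; dowel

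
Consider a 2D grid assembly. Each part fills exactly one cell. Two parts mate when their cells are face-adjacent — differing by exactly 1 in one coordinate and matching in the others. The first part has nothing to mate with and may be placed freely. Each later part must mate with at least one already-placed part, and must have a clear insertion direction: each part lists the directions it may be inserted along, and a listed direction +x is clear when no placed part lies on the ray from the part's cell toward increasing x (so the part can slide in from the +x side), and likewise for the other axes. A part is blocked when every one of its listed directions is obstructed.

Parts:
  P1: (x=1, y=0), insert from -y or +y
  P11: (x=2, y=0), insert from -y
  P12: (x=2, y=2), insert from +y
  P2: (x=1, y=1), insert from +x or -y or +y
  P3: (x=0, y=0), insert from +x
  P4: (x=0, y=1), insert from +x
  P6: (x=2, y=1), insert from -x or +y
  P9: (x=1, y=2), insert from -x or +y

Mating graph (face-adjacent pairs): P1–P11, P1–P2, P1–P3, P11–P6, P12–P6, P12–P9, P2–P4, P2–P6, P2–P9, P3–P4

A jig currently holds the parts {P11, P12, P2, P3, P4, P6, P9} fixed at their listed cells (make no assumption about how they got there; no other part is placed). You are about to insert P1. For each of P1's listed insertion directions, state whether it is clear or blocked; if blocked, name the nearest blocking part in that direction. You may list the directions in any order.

-y: ray from P1(1, 0) has no placed part ⇒ clear
+y: nearest on ray is P2@(1, 1) ⇒ blocked

+y: blocked by P2; -y: clear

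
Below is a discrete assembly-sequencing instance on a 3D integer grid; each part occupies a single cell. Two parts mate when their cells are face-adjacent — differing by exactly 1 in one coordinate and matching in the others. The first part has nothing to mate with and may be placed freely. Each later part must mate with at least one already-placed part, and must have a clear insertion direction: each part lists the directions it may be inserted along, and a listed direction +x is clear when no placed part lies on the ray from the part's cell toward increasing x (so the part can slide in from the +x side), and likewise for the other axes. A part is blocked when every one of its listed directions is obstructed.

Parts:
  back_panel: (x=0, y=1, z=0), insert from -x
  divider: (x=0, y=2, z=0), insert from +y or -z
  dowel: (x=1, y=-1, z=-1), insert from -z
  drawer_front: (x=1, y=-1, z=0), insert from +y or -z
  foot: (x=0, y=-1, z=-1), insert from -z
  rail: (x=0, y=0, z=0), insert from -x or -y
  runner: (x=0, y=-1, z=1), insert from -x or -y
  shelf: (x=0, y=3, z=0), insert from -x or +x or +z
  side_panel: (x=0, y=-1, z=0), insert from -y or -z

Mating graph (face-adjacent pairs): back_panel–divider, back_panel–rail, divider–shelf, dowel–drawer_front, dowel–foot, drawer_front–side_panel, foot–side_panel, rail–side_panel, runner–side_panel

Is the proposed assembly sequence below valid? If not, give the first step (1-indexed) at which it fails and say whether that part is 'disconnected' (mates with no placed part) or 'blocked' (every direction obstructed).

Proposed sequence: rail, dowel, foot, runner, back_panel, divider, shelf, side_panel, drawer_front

1. rail@(0, 0, 0) [-x clear] — {rail}
2. dowel@(1, -1, -1) — no placed neighbour ⇒ disconnected

Invalid at step 2 (disconnected)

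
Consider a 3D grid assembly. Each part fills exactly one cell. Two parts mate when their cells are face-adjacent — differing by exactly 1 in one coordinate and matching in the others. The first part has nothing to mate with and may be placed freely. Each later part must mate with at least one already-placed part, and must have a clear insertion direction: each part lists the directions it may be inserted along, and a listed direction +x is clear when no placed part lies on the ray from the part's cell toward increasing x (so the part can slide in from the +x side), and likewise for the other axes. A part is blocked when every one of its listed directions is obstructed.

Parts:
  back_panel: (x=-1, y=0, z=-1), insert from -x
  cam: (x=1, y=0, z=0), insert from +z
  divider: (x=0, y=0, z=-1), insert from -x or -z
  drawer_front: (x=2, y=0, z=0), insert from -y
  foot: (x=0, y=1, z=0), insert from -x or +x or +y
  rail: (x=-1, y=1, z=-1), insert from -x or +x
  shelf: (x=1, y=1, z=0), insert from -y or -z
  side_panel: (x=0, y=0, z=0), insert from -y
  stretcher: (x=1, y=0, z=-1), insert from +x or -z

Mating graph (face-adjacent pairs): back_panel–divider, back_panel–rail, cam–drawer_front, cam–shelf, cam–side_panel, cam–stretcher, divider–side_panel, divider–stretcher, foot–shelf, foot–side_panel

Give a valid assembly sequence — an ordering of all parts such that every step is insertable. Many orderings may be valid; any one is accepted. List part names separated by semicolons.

back_panel; rail; divider; side_panel; stretcher; cam; shelf; foot; drawer_front

1. back_panel@(-1, 0, -1) [-x clear] — {back_panel}
2. rail@(-1, 1, -1) [-x clear] — {back_panel, rail}
3. divider@(0, 0, -1) [-z clear] — {back_panel, divider, rail}
4. side_panel@(0, 0, 0) [-y clear] — {back_panel, divider, rail, side_panel}
5. stretcher@(1, 0, -1) [+x clear] — {back_panel, divider, rail, side_panel, stretcher}
6. cam@(1, 0, 0) [+z clear] — {back_panel, cam, divider, rail, side_panel, stretcher}
7. shelf@(1, 1, 0) [-z clear] — {back_panel, cam, divider, rail, shelf, side_panel, stretcher}
8. foot@(0, 1, 0) [-x clear] — {back_panel, cam, divider, foot, rail, shelf, side_panel, stretcher}
9. drawer_front@(2, 0, 0) [-y clear] — {back_panel, cam, divider, drawer_front, foot, rail, shelf, side_panel, stretcher}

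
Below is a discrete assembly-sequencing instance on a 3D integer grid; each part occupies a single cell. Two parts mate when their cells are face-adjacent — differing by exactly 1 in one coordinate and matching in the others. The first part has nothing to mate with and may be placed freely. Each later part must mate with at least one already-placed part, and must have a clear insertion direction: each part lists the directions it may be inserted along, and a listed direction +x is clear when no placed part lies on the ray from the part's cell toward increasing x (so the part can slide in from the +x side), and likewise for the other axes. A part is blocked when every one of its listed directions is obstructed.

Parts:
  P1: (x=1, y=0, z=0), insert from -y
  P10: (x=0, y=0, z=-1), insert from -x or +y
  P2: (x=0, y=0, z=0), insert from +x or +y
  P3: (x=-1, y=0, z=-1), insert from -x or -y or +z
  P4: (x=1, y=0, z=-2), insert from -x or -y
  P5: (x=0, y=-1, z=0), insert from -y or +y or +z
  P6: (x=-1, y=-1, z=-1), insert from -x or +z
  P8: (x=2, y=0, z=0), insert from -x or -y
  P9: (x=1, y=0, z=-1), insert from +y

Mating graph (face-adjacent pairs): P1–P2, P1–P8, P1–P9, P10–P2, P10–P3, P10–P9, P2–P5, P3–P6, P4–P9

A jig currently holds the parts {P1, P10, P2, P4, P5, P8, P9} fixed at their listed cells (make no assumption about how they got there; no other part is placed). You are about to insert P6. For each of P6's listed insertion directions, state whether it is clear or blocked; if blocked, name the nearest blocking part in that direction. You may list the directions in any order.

+z: clear; -x: clear

-x: ray from P6(-1, -1, -1) has no placed part ⇒ clear
+z: ray from P6(-1, -1, -1) has no placed part ⇒ clear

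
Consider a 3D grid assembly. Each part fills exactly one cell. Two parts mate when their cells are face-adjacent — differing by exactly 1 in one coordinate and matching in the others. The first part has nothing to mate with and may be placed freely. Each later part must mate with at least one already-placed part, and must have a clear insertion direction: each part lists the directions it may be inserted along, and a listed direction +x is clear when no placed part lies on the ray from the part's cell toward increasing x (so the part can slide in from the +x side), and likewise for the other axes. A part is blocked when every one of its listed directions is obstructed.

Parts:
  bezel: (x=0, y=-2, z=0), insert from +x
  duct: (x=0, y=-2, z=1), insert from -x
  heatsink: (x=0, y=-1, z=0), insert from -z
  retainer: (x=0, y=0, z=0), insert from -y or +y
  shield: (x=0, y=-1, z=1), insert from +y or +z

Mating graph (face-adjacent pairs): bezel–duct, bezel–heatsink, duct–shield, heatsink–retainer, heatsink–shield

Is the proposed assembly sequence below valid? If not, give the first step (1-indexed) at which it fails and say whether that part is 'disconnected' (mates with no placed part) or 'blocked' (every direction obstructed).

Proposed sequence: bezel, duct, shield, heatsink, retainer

1. bezel@(0, -2, 0) [+x clear] — {bezel}
2. duct@(0, -2, 1) [-x clear] — {bezel, duct}
3. shield@(0, -1, 1) [+y clear] — {bezel, duct, shield}
4. heatsink@(0, -1, 0) [-z clear] — {bezel, duct, heatsink, shield}
5. retainer@(0, 0, 0) [+y clear] — {bezel, duct, heatsink, retainer, shield}

Valid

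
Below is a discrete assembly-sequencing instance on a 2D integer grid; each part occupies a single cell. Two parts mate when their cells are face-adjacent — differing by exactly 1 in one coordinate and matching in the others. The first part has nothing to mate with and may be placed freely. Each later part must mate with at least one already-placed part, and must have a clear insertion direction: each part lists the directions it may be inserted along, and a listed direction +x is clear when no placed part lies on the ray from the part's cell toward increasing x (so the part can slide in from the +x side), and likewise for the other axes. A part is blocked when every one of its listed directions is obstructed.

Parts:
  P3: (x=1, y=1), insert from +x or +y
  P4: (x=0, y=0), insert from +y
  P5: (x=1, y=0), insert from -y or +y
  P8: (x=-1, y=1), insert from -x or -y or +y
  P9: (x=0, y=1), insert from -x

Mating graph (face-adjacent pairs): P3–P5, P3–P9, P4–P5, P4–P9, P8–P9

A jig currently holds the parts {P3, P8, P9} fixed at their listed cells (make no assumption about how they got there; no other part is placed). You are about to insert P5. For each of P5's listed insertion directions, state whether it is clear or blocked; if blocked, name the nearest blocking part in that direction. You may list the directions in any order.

-y: ray from P5(1, 0) has no placed part ⇒ clear
+y: nearest on ray is P3@(1, 1) ⇒ blocked

+y: blocked by P3; -y: clear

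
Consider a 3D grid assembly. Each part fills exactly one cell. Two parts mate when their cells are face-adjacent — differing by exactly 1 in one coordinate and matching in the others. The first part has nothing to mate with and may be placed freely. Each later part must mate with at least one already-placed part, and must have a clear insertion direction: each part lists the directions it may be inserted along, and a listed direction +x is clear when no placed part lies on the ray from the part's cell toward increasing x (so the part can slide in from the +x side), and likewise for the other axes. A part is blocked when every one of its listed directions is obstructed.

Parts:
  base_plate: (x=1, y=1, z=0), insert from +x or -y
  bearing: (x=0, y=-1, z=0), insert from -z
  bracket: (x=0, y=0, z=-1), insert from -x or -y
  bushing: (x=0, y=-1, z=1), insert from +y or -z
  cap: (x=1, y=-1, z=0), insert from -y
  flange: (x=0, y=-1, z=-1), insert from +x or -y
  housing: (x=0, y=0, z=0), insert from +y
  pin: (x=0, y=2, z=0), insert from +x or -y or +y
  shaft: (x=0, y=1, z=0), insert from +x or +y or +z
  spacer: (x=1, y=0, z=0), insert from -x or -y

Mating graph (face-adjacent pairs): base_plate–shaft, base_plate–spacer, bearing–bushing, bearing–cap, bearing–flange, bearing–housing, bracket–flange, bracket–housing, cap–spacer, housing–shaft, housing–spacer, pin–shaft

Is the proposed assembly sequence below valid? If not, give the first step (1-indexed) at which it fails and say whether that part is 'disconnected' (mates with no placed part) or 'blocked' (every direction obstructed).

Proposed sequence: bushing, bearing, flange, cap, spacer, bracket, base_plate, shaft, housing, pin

1. bushing@(0, -1, 1) [+y clear] — {bushing}
2. bearing@(0, -1, 0) [-z clear] — {bearing, bushing}
3. flange@(0, -1, -1) [+x clear] — {bearing, bushing, flange}
4. cap@(1, -1, 0) [-y clear] — {bearing, bushing, cap, flange}
5. spacer@(1, 0, 0) [-x clear] — {bearing, bushing, cap, flange, spacer}
6. bracket@(0, 0, -1) [-x clear] — {bearing, bracket, bushing, cap, flange, spacer}
7. base_plate@(1, 1, 0) [+x clear] — {base_plate, bearing, bracket, bushing, cap, flange, spacer}
8. shaft@(0, 1, 0) [+y clear] — {base_plate, bearing, bracket, bushing, cap, flange, shaft, spacer}
9. housing@(0, 0, 0) — +y all obstructed ⇒ blocked

Invalid at step 9 (blocked)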